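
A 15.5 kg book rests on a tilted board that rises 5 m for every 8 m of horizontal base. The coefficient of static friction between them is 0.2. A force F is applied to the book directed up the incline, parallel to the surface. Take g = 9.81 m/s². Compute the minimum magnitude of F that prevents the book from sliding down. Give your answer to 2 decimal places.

54.80 N

The normal force is N = mg cos 32.01° = 128.942 N. With F at its minimum the book is on the verge of sliding down, so static friction is at its maximum μ_s N = 0.2 × 128.942 = 25.788 N and acts up the slope.
Equilibrium along the incline: F + μ_s N = mg sin 32.01°, so F = 80.589 − 25.788 = 54.801 N.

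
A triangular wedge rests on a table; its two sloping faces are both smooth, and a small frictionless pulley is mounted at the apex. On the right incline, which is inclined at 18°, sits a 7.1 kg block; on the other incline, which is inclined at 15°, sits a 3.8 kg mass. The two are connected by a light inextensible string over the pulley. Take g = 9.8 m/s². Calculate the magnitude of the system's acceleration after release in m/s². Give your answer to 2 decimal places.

Resolve each weight along its own incline: the 7.1 kg mass has component 7.1 × 9.8 × sin 18° = 21.501 N down its slope, and the 3.8 kg mass has 3.8 × 9.8 × sin 15° = 9.638 N down its slope.
The 7.1 kg side's 21.501 N exceeds the other side's 9.638 N, so that mass slides down and the 3.8 kg mass slides up. Taking that direction as positive, Newton's second law for the whole system gives 21.501 − 9.638 = (7.1 + 3.8) a, so a = 11.863 / 10.9 = 1.0883 m/s².

1.09 m/s²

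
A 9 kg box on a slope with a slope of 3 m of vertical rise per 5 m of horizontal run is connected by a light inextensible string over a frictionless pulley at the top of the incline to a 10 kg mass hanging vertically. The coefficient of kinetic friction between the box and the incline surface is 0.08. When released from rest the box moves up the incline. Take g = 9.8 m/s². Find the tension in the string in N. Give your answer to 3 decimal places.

For the box on the incline: the weight component along the slope is m₁g sin 30.96° = 9 × 9.8 × 0.5145 = 45.379 N and the normal force is N = m₁g cos 30.96° = 75.631 N.
Kinetic friction opposes the box's motion up the incline: f = μN = 0.08 × 75.631 = 6.050 N acting down the slope.
Newton's second law for the box (up-slope positive): T − 45.379 − 6.050 = 9 a. For the hanging mass (downward positive): 10 × 9.8 − T = 10 a.
Adding the two equations eliminates T: 46.571 = 19 a, so a = 2.4511 m/s².
Then from the hanging mass's equation, T = 10 × (9.8 − 2.4511) = 73.489 N.

73.489 N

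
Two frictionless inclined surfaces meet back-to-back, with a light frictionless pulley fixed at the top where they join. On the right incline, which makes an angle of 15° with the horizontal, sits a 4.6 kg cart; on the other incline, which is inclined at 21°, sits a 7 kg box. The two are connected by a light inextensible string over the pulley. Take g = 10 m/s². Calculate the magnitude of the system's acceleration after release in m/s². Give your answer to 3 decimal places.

1.136 m/s²

Resolve each weight along its own incline: the 4.6 kg mass has component 4.6 × 10 × sin 15° = 11.906 N down its slope, and the 7 kg mass has 7 × 10 × sin 21° = 25.086 N down its slope.
The 7 kg side's 25.086 N exceeds the other side's 11.906 N, so that mass slides down and the 4.6 kg mass slides up. Taking that direction as positive, Newton's second law for the whole system gives 25.086 − 11.906 = (4.6 + 7) a, so a = 13.180 / 11.6 = 1.1362 m/s².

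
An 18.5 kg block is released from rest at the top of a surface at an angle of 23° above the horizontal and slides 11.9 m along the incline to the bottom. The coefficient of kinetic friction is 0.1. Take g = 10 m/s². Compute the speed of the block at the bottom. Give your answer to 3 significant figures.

8.43 m/s

The weight component along the incline is mg sin 23° = 72.285 N and the normal force is N = mg cos 23° = 170.293 N.
Friction up the slope is f = μN = 0.1 × 170.293 = 17.029 N, so the net downslope force is 72.285 − 17.029 = 55.256 N and a = 55.256 / 18.5 = 2.9868 m/s².
Starting from rest over a distance of 11.9 m, v² = 2aL = 2 × 2.9868 × 11.9 = 71.0858, so v = 8.4312 m/s.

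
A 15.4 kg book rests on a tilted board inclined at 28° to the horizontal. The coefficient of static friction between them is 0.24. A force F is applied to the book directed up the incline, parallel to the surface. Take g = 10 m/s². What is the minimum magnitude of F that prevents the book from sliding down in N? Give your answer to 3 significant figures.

39.7 N

The normal force is N = mg cos 28° = 135.974 N. With F at its minimum the book is on the verge of sliding down, so static friction is at its maximum μ_s N = 0.24 × 135.974 = 32.634 N and acts up the slope.
Equilibrium along the incline: F + μ_s N = mg sin 28°, so F = 72.299 − 32.634 = 39.665 N.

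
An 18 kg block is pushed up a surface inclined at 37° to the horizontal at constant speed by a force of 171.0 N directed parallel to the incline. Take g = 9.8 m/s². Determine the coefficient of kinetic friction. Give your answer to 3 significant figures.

At constant speed ΣF = 0 along the incline. The applied 171.0 N acts up the slope; the weight component mg sin 37° = 106.160 N and kinetic friction μN both act down the slope.
So 171.0 = 106.160 + μ × 140.879, giving μ = (171.0 − 106.160) / 140.879 = 0.4603.

0.460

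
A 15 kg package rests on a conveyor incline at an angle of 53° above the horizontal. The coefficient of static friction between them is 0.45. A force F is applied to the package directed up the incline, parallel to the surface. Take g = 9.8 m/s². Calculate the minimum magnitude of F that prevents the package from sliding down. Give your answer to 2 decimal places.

The normal force is N = mg cos 53° = 88.467 N. With F at its minimum the package is on the verge of sliding down, so static friction is at its maximum μ_s N = 0.45 × 88.467 = 39.810 N and acts up the slope.
Equilibrium along the incline: F + μ_s N = mg sin 53°, so F = 117.399 − 39.810 = 77.589 N.

77.59 N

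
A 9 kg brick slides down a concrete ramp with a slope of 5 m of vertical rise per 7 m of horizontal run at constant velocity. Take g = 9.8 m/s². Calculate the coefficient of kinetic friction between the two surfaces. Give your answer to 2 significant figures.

At constant velocity the net force along the incline is zero: mg sin 35.54° = μ mg cos 35.54°.
So μ = tan 35.54° = 0.5812 / 0.8137 = 0.7143.

0.71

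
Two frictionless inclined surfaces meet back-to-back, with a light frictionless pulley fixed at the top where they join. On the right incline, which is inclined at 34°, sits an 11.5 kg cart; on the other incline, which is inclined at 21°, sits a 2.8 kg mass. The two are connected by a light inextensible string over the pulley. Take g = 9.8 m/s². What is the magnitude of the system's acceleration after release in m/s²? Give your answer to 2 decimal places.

Resolve each weight along its own incline: the 11.5 kg mass has component 11.5 × 9.8 × sin 34° = 63.021 N down its slope, and the 2.8 kg mass has 2.8 × 9.8 × sin 21° = 9.834 N down its slope.
The 11.5 kg side's 63.021 N exceeds the other side's 9.834 N, so that mass slides down and the 2.8 kg mass slides up. Taking that direction as positive, Newton's second law for the whole system gives 63.021 − 9.834 = (11.5 + 2.8) a, so a = 53.187 / 14.3 = 3.7194 m/s².

3.72 m/s²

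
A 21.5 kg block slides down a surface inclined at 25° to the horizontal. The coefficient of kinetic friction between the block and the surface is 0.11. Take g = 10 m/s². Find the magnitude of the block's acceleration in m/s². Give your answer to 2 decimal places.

Resolving the weight along the incline: the component pulling the block down the slope is mg sin 25° = 21.5 × 10 × 0.4226 = 90.859 N, and the normal force is N = mg cos 25° = 21.5 × 10 × 0.9063 = 194.855 N.
Kinetic friction acts up the slope with magnitude f = μN = 0.11 × 194.855 = 21.434 N.
Net force along the incline is 90.859 − 21.434 = 69.425 N, so a = 69.425 / 21.5 = 3.2291 m/s².

3.23 m/s²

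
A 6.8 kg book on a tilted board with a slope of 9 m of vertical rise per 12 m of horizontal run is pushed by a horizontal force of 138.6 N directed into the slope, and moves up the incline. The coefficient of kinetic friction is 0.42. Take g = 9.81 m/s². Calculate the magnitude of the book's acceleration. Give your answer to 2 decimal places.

1.99 m/s²

The horizontal push has components F cos 36.87° = 138.6 × 0.8000 = 110.880 N up the incline and F sin 36.87° = 138.6 × 0.6000 = 83.160 N pressing into the surface.
The normal force is therefore N = mg cos 36.87° + F sin 36.87° = 53.366 + 83.160 = 136.526 N, and kinetic friction down the slope is μN = 0.42 × 136.526 = 57.341 N.
Along the incline: F cos 36.87° − mg sin 36.87° − μN = ma, so 110.880 − 40.025 − 57.341 = 6.8 a, giving a = 1.9874 m/s².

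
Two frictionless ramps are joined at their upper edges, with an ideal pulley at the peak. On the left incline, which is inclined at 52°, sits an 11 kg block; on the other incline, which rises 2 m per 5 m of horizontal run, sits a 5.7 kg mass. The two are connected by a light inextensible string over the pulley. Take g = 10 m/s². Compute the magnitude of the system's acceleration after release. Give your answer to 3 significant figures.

Resolve each weight along its own incline: the 11 kg mass has component 11 × 10 × sin 52° = 86.681 N down its slope, and the 5.7 kg mass has 5.7 × 10 × sin 21.80° = 21.169 N down its slope.
The 11 kg side's 86.681 N exceeds the other side's 21.169 N, so that mass slides down and the 5.7 kg mass slides up. Taking that direction as positive, Newton's second law for the whole system gives 86.681 − 21.169 = (11 + 5.7) a, so a = 65.512 / 16.7 = 3.9229 m/s².

3.92 m/s²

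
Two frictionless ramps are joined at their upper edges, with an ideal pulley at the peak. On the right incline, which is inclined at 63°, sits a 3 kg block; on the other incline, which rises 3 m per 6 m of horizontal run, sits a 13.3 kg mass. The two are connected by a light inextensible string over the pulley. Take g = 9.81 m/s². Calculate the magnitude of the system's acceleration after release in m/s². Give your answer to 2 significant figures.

Resolve each weight along its own incline: the 3 kg mass has component 3 × 9.81 × sin 63° = 26.222 N down its slope, and the 13.3 kg mass has 13.3 × 9.81 × sin 26.57° = 58.349 N down its slope.
The 13.3 kg side's 58.349 N exceeds the other side's 26.222 N, so that mass slides down and the 3 kg mass slides up. Taking that direction as positive, Newton's second law for the whole system gives 58.349 − 26.222 = (3 + 13.3) a, so a = 32.127 / 16.3 = 1.9710 m/s².

2.0 m/s²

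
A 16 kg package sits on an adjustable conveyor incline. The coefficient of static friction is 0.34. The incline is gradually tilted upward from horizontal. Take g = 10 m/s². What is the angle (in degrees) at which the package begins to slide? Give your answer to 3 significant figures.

At the threshold of sliding, static friction is at its maximum μ_s N and exactly balances the weight component along the incline: mg sin θ = μ_s mg cos θ.
Hence tan θ = μ_s = 0.34, so θ = arctan(0.34) = 18.7780°.

18.8°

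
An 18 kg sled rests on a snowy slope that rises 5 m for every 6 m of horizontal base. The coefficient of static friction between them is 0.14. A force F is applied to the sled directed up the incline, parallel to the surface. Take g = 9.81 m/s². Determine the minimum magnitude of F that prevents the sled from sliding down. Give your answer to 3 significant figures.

The normal force is N = mg cos 39.81° = 135.653 N. With F at its minimum the sled is on the verge of sliding down, so static friction is at its maximum μ_s N = 0.14 × 135.653 = 18.991 N and acts up the slope.
Equilibrium along the incline: F + μ_s N = mg sin 39.81°, so F = 113.044 − 18.991 = 94.053 N.

94.1 N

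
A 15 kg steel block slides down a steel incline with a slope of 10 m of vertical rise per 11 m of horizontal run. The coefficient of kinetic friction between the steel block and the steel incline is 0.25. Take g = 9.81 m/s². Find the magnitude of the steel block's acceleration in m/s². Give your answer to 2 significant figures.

Resolving the weight along the incline: the component pulling the steel block down the slope is mg sin 42.27° = 15 × 9.81 × 0.6727 = 98.988 N, and the normal force is N = mg cos 42.27° = 15 × 9.81 × 0.7399 = 108.876 N.
Kinetic friction acts up the slope with magnitude f = μN = 0.25 × 108.876 = 27.219 N.
Net force along the incline is 98.988 − 27.219 = 71.769 N, so a = 71.769 / 15 = 4.7846 m/s².

4.8 m/s²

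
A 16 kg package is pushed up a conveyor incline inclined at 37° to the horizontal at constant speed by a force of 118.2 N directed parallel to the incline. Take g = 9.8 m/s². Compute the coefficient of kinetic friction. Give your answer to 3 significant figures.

At constant speed ΣF = 0 along the incline. The applied 118.2 N acts up the slope; the weight component mg sin 37° = 94.365 N and kinetic friction μN both act down the slope.
So 118.2 = 94.365 + μ × 125.226, giving μ = (118.2 − 94.365) / 125.226 = 0.1903.

0.190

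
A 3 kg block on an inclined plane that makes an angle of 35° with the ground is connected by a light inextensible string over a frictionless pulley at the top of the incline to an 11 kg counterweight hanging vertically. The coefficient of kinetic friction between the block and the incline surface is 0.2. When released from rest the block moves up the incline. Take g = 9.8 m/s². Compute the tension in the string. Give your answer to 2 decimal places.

40.13 N

For the block on the incline: the weight component along the slope is m₁g sin 35° = 3 × 9.8 × 0.5736 = 16.864 N and the normal force is N = m₁g cos 35° = 24.083 N.
Kinetic friction opposes the block's motion up the incline: f = μN = 0.2 × 24.083 = 4.817 N acting down the slope.
Newton's second law for the block (up-slope positive): T − 16.864 − 4.817 = 3 a. For the hanging counterweight (downward positive): 11 × 9.8 − T = 11 a.
Adding the two equations eliminates T: 86.119 = 14 a, so a = 6.1514 m/s².
Then from the hanging counterweight's equation, T = 11 × (9.8 − 6.1514) = 40.135 N.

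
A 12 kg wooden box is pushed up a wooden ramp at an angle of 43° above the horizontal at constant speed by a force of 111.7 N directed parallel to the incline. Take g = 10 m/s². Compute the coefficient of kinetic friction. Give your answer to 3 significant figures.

0.340

At constant speed ΣF = 0 along the incline. The applied 111.7 N acts up the slope; the weight component mg sin 43° = 81.840 N and kinetic friction μN both act down the slope.
So 111.7 = 81.840 + μ × 87.762, giving μ = (111.7 − 81.840) / 87.762 = 0.3402.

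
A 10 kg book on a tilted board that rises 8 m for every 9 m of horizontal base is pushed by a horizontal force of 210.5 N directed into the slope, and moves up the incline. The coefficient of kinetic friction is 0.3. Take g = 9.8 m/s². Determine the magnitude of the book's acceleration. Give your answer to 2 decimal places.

The horizontal push has components F cos 41.63° = 210.5 × 0.7474 = 157.328 N up the incline and F sin 41.63° = 210.5 × 0.6644 = 139.856 N pressing into the surface.
The normal force is therefore N = mg cos 41.63° + F sin 41.63° = 73.245 + 139.856 = 213.101 N, and kinetic friction down the slope is μN = 0.3 × 213.101 = 63.930 N.
Along the incline: F cos 41.63° − mg sin 41.63° − μN = ma, so 157.328 − 65.111 − 63.930 = 10 a, giving a = 2.8287 m/s².

2.83 m/s²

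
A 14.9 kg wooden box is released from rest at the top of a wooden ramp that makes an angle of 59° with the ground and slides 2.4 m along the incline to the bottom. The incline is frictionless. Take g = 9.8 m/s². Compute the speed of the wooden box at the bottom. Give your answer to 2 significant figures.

6.3 m/s

The weight component along the incline is mg sin 59° = 125.164 N and the normal force is N = mg cos 59° = 75.206 N.
With no friction, a = g sin 59° = 8.4002 m/s².
Starting from rest over a distance of 2.4 m, v² = 2aL = 2 × 8.4002 × 2.4 = 40.3210, so v = 6.3499 m/s.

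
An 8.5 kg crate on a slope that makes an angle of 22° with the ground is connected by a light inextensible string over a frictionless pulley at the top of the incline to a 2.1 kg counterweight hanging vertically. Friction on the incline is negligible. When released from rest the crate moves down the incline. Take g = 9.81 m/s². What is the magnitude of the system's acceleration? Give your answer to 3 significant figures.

1.00 m/s²

For the crate on the incline: the weight component along the slope is m₁g sin 22° = 8.5 × 9.81 × 0.3746 = 31.236 N and the normal force is N = m₁g cos 22° = 77.313 N.
Newton's second law for the crate (down-slope positive): 31.236 − T = 8.5 a. For the hanging counterweight (upward positive): T − 2.1 × 9.81 = 2.1 a.
Adding the two equations eliminates T: 10.635 = 10.6 a, so a = 1.0033 m/s².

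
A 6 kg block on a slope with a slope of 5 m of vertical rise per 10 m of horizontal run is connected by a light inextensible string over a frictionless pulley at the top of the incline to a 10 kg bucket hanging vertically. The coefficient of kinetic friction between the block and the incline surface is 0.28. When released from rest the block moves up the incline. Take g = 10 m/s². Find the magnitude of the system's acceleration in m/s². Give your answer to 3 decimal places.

For the block on the incline: the weight component along the slope is m₁g sin 26.57° = 6 × 10 × 0.4472 = 26.832 N and the normal force is N = m₁g cos 26.57° = 53.666 N.
Kinetic friction opposes the block's motion up the incline: f = μN = 0.28 × 53.666 = 15.026 N acting down the slope.
Newton's second law for the block (up-slope positive): T − 26.832 − 15.026 = 6 a. For the hanging bucket (downward positive): 10 × 10 − T = 10 a.
Adding the two equations eliminates T: 58.142 = 16 a, so a = 3.6339 m/s².

3.634 m/s²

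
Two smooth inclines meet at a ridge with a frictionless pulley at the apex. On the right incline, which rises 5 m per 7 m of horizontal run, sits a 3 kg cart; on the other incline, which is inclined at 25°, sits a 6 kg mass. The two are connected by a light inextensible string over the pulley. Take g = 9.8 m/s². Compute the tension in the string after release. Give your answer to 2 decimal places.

Resolve each weight along its own incline: the 3 kg mass has component 3 × 9.8 × sin 35.54° = 17.088 N down its slope, and the 6 kg mass has 6 × 9.8 × sin 25° = 24.850 N down its slope.
The 6 kg side's 24.850 N exceeds the other side's 17.088 N, so that mass slides down and the 3 kg mass slides up. Taking that direction as positive, Newton's second law for the whole system gives 24.850 − 17.088 = (3 + 6) a, so a = 7.762 / 9 = 0.8624 m/s².
For the 3 kg mass (up-slope positive): T − 17.088 = 3 × 0.8624, so T = 19.675 N.

19.68 N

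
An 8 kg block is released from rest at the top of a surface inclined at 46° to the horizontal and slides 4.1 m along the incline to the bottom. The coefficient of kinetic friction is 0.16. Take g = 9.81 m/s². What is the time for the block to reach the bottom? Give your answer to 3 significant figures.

The weight component along the incline is mg sin 46° = 56.454 N and the normal force is N = mg cos 46° = 54.517 N.
Friction up the slope is f = μN = 0.16 × 54.517 = 8.723 N, so the net downslope force is 56.454 − 8.723 = 47.731 N and a = 47.731 / 8 = 5.9664 m/s².
Starting from rest, L = ½at², so t = √(2L/a) = √(2 × 4.1 / 5.9664) = 1.1723 s.

1.17 s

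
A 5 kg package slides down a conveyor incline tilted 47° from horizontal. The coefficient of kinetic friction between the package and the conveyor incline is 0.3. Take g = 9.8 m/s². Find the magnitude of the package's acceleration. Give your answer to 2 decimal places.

Resolving the weight along the incline: the component pulling the package down the slope is mg sin 47° = 5 × 9.8 × 0.7314 = 35.839 N, and the normal force is N = mg cos 47° = 5 × 9.8 × 0.6820 = 33.418 N.
Kinetic friction acts up the slope with magnitude f = μN = 0.3 × 33.418 = 10.025 N.
Net force along the incline is 35.839 − 10.025 = 25.814 N, so a = 25.814 / 5 = 5.1628 m/s².

5.16 m/s²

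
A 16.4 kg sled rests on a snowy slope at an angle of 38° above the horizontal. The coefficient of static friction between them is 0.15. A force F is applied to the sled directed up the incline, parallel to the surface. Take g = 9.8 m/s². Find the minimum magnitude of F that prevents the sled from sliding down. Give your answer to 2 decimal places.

The normal force is N = mg cos 38° = 126.649 N. With F at its minimum the sled is on the verge of sliding down, so static friction is at its maximum μ_s N = 0.15 × 126.649 = 18.997 N and acts up the slope.
Equilibrium along the incline: F + μ_s N = mg sin 38°, so F = 98.949 − 18.997 = 79.952 N.

79.95 N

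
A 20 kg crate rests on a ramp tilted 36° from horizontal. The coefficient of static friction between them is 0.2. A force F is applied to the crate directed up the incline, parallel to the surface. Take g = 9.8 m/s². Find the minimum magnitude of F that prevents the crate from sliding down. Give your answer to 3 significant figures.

83.5 N

The normal force is N = mg cos 36° = 158.567 N. With F at its minimum the crate is on the verge of sliding down, so static friction is at its maximum μ_s N = 0.2 × 158.567 = 31.713 N and acts up the slope.
Equilibrium along the incline: F + μ_s N = mg sin 36°, so F = 115.206 − 31.713 = 83.493 N.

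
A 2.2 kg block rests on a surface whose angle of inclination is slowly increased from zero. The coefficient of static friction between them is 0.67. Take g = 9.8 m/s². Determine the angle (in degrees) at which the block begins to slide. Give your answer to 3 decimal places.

At the threshold of sliding, static friction is at its maximum μ_s N and exactly balances the weight component along the incline: mg sin θ = μ_s mg cos θ.
Hence tan θ = μ_s = 0.67, so θ = arctan(0.67) = 33.8221°.

33.822°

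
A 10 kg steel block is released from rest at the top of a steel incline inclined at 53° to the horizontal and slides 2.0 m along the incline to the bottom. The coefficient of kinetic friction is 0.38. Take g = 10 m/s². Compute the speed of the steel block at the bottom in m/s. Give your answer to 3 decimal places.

4.775 m/s

The weight component along the incline is mg sin 53° = 79.864 N and the normal force is N = mg cos 53° = 60.182 N.
Friction up the slope is f = μN = 0.38 × 60.182 = 22.869 N, so the net downslope force is 79.864 − 22.869 = 56.995 N and a = 56.995 / 10 = 5.6995 m/s².
Starting from rest over a distance of 2.0 m, v² = 2aL = 2 × 5.6995 × 2.0 = 22.7980, so v = 4.7747 m/s.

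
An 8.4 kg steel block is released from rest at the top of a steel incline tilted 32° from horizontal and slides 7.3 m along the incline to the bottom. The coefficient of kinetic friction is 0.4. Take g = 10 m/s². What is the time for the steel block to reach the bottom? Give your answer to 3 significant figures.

The weight component along the incline is mg sin 32° = 44.513 N and the normal force is N = mg cos 32° = 71.236 N.
Friction up the slope is f = μN = 0.4 × 71.236 = 28.494 N, so the net downslope force is 44.513 − 28.494 = 16.019 N and a = 16.019 / 8.4 = 1.9070 m/s².
Starting from rest, L = ½at², so t = √(2L/a) = √(2 × 7.3 / 1.9070) = 2.7669 s.

2.77 s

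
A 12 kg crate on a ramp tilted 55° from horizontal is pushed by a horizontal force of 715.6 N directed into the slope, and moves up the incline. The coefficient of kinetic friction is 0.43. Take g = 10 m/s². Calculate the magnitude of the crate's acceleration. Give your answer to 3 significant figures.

The horizontal push has components F cos 55° = 715.6 × 0.5736 = 410.468 N up the incline and F sin 55° = 715.6 × 0.8192 = 586.220 N pressing into the surface.
The normal force is therefore N = mg cos 55° + F sin 55° = 68.832 + 586.220 = 655.052 N, and kinetic friction down the slope is μN = 0.43 × 655.052 = 281.672 N.
Along the incline: F cos 55° − mg sin 55° − μN = ma, so 410.468 − 98.304 − 281.672 = 12 a, giving a = 2.5410 m/s².

2.54 m/s²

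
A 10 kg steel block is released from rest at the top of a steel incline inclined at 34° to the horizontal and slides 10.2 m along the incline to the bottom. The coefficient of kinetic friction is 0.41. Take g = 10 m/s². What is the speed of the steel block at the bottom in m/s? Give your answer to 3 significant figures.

The weight component along the incline is mg sin 34° = 55.919 N and the normal force is N = mg cos 34° = 82.904 N.
Friction up the slope is f = μN = 0.41 × 82.904 = 33.991 N, so the net downslope force is 55.919 − 33.991 = 21.928 N and a = 21.928 / 10 = 2.1928 m/s².
Starting from rest over a distance of 10.2 m, v² = 2aL = 2 × 2.1928 × 10.2 = 44.7331, so v = 6.6883 m/s.

6.69 m/s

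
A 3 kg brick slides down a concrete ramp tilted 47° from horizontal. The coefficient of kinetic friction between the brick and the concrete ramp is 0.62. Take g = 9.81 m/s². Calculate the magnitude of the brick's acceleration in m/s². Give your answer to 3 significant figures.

3.03 m/s²

Resolving the weight along the incline: the component pulling the brick down the slope is mg sin 47° = 3 × 9.81 × 0.7314 = 21.525 N, and the normal force is N = mg cos 47° = 3 × 9.81 × 0.6820 = 20.071 N.
Kinetic friction acts up the slope with magnitude f = μN = 0.62 × 20.071 = 12.444 N.
Net force along the incline is 21.525 − 12.444 = 9.081 N, so a = 9.081 / 3 = 3.0270 m/s².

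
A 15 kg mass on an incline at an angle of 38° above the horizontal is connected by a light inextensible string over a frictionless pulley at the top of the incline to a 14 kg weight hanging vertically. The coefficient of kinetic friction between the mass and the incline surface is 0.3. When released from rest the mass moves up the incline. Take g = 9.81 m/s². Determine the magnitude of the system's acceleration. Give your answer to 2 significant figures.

0.41 m/s²

For the mass on the incline: the weight component along the slope is m₁g sin 38° = 15 × 9.81 × 0.6157 = 90.600 N and the normal force is N = m₁g cos 38° = 115.956 N.
Kinetic friction opposes the mass's motion up the incline: f = μN = 0.3 × 115.956 = 34.787 N acting down the slope.
Newton's second law for the mass (up-slope positive): T − 90.600 − 34.787 = 15 a. For the hanging weight (downward positive): 14 × 9.81 − T = 14 a.
Adding the two equations eliminates T: 11.953 = 29 a, so a = 0.4122 m/s².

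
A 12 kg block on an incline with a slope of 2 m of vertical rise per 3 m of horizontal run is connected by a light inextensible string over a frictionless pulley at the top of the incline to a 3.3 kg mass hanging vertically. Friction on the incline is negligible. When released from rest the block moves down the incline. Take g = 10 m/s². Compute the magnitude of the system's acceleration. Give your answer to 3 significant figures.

For the block on the incline: the weight component along the slope is m₁g sin 33.69° = 12 × 10 × 0.5547 = 66.564 N and the normal force is N = m₁g cos 33.69° = 99.846 N.
Newton's second law for the block (down-slope positive): 66.564 − T = 12 a. For the hanging mass (upward positive): T − 3.3 × 10 = 3.3 a.
Adding the two equations eliminates T: 33.564 = 15.3 a, so a = 2.1937 m/s².

2.19 m/s²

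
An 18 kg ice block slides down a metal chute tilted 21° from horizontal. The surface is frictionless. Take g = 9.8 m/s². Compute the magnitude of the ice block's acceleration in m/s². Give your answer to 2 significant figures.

Resolving the weight along the incline: the component pulling the ice block down the slope is mg sin 21° = 18 × 9.8 × 0.3584 = 63.222 N, and the normal force is N = mg cos 21° = 18 × 9.8 × 0.9336 = 164.687 N.
With no friction the net force along the incline is 63.222 N, so a = g sin 21° = 63.222 / 18 = 3.5123 m/s².

3.5 m/s²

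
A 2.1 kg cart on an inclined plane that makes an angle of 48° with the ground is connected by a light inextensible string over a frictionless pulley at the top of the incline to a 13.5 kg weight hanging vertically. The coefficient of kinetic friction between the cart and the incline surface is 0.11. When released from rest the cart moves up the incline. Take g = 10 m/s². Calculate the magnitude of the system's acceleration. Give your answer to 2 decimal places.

For the cart on the incline: the weight component along the slope is m₁g sin 48° = 2.1 × 10 × 0.7431 = 15.605 N and the normal force is N = m₁g cos 48° = 14.052 N.
Kinetic friction opposes the cart's motion up the incline: f = μN = 0.11 × 14.052 = 1.546 N acting down the slope.
Newton's second law for the cart (up-slope positive): T − 15.605 − 1.546 = 2.1 a. For the hanging weight (downward positive): 13.5 × 10 − T = 13.5 a.
Adding the two equations eliminates T: 117.849 = 15.6 a, so a = 7.5544 m/s².

7.55 m/s²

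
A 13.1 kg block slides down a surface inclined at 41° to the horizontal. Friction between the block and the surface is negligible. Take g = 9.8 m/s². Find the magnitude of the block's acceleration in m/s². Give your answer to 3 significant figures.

6.43 m/s²

Resolving the weight along the incline: the component pulling the block down the slope is mg sin 41° = 13.1 × 9.8 × 0.6561 = 84.230 N, and the normal force is N = mg cos 41° = 13.1 × 9.8 × 0.7547 = 96.888 N.
With no friction the net force along the incline is 84.230 N, so a = g sin 41° = 84.230 / 13.1 = 6.4298 m/s².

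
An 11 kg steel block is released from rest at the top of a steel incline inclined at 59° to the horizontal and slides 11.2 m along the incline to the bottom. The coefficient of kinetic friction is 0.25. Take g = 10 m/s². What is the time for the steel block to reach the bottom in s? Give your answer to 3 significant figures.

1.75 s

The weight component along the incline is mg sin 59° = 94.288 N and the normal force is N = mg cos 59° = 56.654 N.
Friction up the slope is f = μN = 0.25 × 56.654 = 14.164 N, so the net downslope force is 94.288 − 14.164 = 80.124 N and a = 80.124 / 11 = 7.2840 m/s².
Starting from rest, L = ½at², so t = √(2L/a) = √(2 × 11.2 / 7.2840) = 1.7536 s.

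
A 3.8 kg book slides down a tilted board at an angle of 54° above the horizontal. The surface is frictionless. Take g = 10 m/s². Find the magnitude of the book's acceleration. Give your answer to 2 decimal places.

8.09 m/s²

Resolving the weight along the incline: the component pulling the book down the slope is mg sin 54° = 3.8 × 10 × 0.8090 = 30.742 N, and the normal force is N = mg cos 54° = 3.8 × 10 × 0.5878 = 22.336 N.
With no friction the net force along the incline is 30.742 N, so a = g sin 54° = 30.742 / 3.8 = 8.0900 m/s².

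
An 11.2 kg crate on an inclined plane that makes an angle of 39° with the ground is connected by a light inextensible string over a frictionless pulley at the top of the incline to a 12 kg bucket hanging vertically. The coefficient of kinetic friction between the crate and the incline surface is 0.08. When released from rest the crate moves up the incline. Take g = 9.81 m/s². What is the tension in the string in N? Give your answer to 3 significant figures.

For the crate on the incline: the weight component along the slope is m₁g sin 39° = 11.2 × 9.81 × 0.6293 = 69.142 N and the normal force is N = m₁g cos 39° = 85.387 N.
Kinetic friction opposes the crate's motion up the incline: f = μN = 0.08 × 85.387 = 6.831 N acting down the slope.
Newton's second law for the crate (up-slope positive): T − 69.142 − 6.831 = 11.2 a. For the hanging bucket (downward positive): 12 × 9.81 − T = 12 a.
Adding the two equations eliminates T: 41.747 = 23.2 a, so a = 1.7994 m/s².
Then from the hanging bucket's equation, T = 12 × (9.81 − 1.7994) = 96.127 N.

96.1 N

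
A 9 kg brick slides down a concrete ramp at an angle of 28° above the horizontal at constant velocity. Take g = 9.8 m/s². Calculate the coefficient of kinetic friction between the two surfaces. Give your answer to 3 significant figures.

0.532

At constant velocity the net force along the incline is zero: mg sin 28° = μ mg cos 28°.
So μ = tan 28° = 0.4695 / 0.8829 = 0.5318.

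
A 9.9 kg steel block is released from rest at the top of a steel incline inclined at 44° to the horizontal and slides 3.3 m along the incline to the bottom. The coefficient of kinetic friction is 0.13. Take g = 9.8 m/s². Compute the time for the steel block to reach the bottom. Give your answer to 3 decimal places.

The weight component along the incline is mg sin 44° = 67.396 N and the normal force is N = mg cos 44° = 69.790 N.
Friction up the slope is f = μN = 0.13 × 69.790 = 9.073 N, so the net downslope force is 67.396 − 9.073 = 58.323 N and a = 58.323 / 9.9 = 5.8912 m/s².
Starting from rest, L = ½at², so t = √(2L/a) = √(2 × 3.3 / 5.8912) = 1.0584 s.

1.058 s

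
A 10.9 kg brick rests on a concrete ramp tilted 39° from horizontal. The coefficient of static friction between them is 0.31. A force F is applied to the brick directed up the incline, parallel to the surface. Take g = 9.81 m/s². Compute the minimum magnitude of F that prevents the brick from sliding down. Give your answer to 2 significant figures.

The normal force is N = mg cos 39° = 83.099 N. With F at its minimum the brick is on the verge of sliding down, so static friction is at its maximum μ_s N = 0.31 × 83.099 = 25.761 N and acts up the slope.
Equilibrium along the incline: F + μ_s N = mg sin 39°, so F = 67.293 − 25.761 = 41.532 N.

42 N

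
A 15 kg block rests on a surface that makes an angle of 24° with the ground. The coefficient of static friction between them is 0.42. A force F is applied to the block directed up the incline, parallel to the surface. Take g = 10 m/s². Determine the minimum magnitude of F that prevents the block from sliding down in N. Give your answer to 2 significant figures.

3.5 N

The normal force is N = mg cos 24° = 137.032 N. With F at its minimum the block is on the verge of sliding down, so static friction is at its maximum μ_s N = 0.42 × 137.032 = 57.553 N and acts up the slope.
Equilibrium along the incline: F + μ_s N = mg sin 24°, so F = 61.010 − 57.553 = 3.457 N.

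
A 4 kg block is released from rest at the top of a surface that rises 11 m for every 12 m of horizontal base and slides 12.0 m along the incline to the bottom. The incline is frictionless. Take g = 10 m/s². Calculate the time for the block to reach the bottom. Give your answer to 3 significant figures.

The weight component along the incline is mg sin 42.51° = 27.029 N and the normal force is N = mg cos 42.51° = 29.486 N.
With no friction, a = g sin 42.51° = 6.7572 m/s².
Starting from rest, L = ½at², so t = √(2L/a) = √(2 × 12.0 / 6.7572) = 1.8846 s.

1.88 s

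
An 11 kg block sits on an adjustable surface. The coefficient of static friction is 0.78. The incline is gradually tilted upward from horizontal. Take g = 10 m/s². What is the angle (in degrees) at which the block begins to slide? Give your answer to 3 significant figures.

38.0°

At the threshold of sliding, static friction is at its maximum μ_s N and exactly balances the weight component along the incline: mg sin θ = μ_s mg cos θ.
Hence tan θ = μ_s = 0.78, so θ = arctan(0.78) = 37.9542°.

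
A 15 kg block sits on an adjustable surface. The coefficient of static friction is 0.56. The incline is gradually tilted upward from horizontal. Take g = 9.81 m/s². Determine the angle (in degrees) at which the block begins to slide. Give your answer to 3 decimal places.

At the threshold of sliding, static friction is at its maximum μ_s N and exactly balances the weight component along the incline: mg sin θ = μ_s mg cos θ.
Hence tan θ = μ_s = 0.56, so θ = arctan(0.56) = 29.2488°.

29.249°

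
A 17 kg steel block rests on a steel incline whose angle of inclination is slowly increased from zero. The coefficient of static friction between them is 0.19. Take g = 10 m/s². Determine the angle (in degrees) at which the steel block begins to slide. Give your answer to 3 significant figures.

At the threshold of sliding, static friction is at its maximum μ_s N and exactly balances the weight component along the incline: mg sin θ = μ_s mg cos θ.
Hence tan θ = μ_s = 0.19, so θ = arctan(0.19) = 10.7580°.

10.8°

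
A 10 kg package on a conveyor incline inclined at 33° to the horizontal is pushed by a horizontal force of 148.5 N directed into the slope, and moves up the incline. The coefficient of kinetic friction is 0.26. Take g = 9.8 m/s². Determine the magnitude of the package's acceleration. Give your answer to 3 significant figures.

The horizontal push has components F cos 33° = 148.5 × 0.8387 = 124.547 N up the incline and F sin 33° = 148.5 × 0.5446 = 80.873 N pressing into the surface.
The normal force is therefore N = mg cos 33° + F sin 33° = 82.193 + 80.873 = 163.066 N, and kinetic friction down the slope is μN = 0.26 × 163.066 = 42.397 N.
Along the incline: F cos 33° − mg sin 33° − μN = ma, so 124.547 − 53.371 − 42.397 = 10 a, giving a = 2.8779 m/s².

2.88 m/s²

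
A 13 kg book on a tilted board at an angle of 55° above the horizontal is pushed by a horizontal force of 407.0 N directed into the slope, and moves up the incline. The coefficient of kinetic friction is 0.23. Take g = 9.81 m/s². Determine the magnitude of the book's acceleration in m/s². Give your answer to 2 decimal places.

The horizontal push has components F cos 55° = 407.0 × 0.5736 = 233.455 N up the incline and F sin 55° = 407.0 × 0.8192 = 333.414 N pressing into the surface.
The normal force is therefore N = mg cos 55° + F sin 55° = 73.151 + 333.414 = 406.565 N, and kinetic friction down the slope is μN = 0.23 × 406.565 = 93.510 N.
Along the incline: F cos 55° − mg sin 55° − μN = ma, so 233.455 − 104.473 − 93.510 = 13 a, giving a = 2.7286 m/s².

2.73 m/s²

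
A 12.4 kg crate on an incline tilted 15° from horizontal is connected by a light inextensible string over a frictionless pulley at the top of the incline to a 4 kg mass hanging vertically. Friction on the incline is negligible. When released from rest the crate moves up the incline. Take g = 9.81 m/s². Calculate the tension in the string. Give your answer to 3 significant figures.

For the crate on the incline: the weight component along the slope is m₁g sin 15° = 12.4 × 9.81 × 0.2588 = 31.481 N and the normal force is N = m₁g cos 15° = 117.499 N.
Newton's second law for the crate (up-slope positive): T − 31.481 = 12.4 a. For the hanging mass (downward positive): 4 × 9.81 − T = 4 a.
Adding the two equations eliminates T: 7.759 = 16.4 a, so a = 0.4731 m/s².
Then from the hanging mass's equation, T = 4 × (9.81 − 0.4731) = 37.348 N.

37.3 N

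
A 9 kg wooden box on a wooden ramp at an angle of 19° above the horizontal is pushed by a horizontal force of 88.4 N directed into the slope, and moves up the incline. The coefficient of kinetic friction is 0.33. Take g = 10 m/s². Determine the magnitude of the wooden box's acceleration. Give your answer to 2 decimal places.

1.86 m/s²

The horizontal push has components F cos 19° = 88.4 × 0.9455 = 83.582 N up the incline and F sin 19° = 88.4 × 0.3256 = 28.783 N pressing into the surface.
The normal force is therefore N = mg cos 19° + F sin 19° = 85.095 + 28.783 = 113.878 N, and kinetic friction down the slope is μN = 0.33 × 113.878 = 37.580 N.
Along the incline: F cos 19° − mg sin 19° − μN = ma, so 83.582 − 29.304 − 37.580 = 9 a, giving a = 1.8553 m/s².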